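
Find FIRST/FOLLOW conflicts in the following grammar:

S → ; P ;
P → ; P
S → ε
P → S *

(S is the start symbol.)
Nullable non-terminals: S.

S: nullable alternative(s) S → ε; FOLLOW(S) = { $, '*' }
  S → ; P ;: FIRST \ {ε} = { ';' } — disjoint from FOLLOW(S)
  S → ε: FIRST \ {ε} = { } — this is the only nullable alternative, skip

P has no nullable alternative, so no FIRST/FOLLOW check is needed there.

No FIRST/FOLLOW conflicts found.

Answer: No FIRST/FOLLOW conflicts.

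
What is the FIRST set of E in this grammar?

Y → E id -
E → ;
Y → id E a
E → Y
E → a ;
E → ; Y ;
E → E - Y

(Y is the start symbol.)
To compute FIRST(E), examine every production with E on the left-hand side, reading each right-hand side left to right until a non-nullable symbol is reached.

FIRST sets of the other non-terminals involved (by the same procedure, iterated to a fixed point):
  FIRST(Y) = { ';', 'a', 'id' }

From E → ;:
  - ';' is a terminal: add ';' and stop
From E → Y:
  - Y is a non-terminal: add FIRST(Y) \ {ε} = { ';', 'a', 'id' }
    Y is not nullable, so stop
From E → a ;:
  - a is a terminal: add 'a' and stop
From E → ; Y ;:
  - ';' is a terminal: add ';' and stop
From E → E - Y:
  - E is the symbol being defined: contributes nothing new
    E is not nullable, so stop

Collecting: FIRST(E) = { ';', 'a', 'id' }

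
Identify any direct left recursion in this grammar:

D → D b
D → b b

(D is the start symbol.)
Yes, D is left-recursive

Direct left recursion occurs when N → N α for some non-terminal N (the right-hand side begins with the left-hand side itself).

D → D b: LEFT RECURSIVE (starts with D)
D → b b: starts with b

The grammar has direct left recursion on: D.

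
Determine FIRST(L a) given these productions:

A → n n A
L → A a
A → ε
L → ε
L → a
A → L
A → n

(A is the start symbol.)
{ 'a', 'n' }

FIRST sets of the non-terminals involved (from the grammar, by fixed-point iteration):
  FIRST(L) = { 'a', 'n', ε }

To compute FIRST(L a), process the symbols left to right:
Symbol L is a non-terminal. Add FIRST(L) \ {ε} = { 'a', 'n' }
L is nullable (ε ∈ FIRST(L)), continue to the next symbol.
Symbol a is a terminal. Add 'a' and stop.
FIRST(L a) = { 'a', 'n' }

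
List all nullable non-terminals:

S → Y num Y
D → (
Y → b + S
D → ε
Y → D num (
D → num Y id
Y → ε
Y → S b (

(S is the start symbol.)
{ 'D', 'Y' }

A non-terminal is nullable if it can derive ε (the empty string): either it has an ε-production, or it has a production whose right-hand side consists entirely of nullable non-terminals.

ε-productions: D → ε, Y → ε
So D, Y are immediately nullable.
No further non-terminal can be added: every production for the remaining non-terminals contains a terminal or a non-nullable non-terminal.
Nullable = { 'D', 'Y' }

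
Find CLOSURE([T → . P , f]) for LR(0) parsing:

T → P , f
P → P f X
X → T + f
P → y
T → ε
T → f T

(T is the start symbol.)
{ [P → . P f X], [P → . y], [T → . P , f] }

Start with: [T → . P , f]
  [T → . P , f] has the dot before P: add [P → . P f X], [P → . y]
No further items can be added.

CLOSURE = { [P → . P f X], [P → . y], [T → . P , f] }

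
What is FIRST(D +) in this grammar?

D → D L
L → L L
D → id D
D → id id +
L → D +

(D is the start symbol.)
{ 'id' }

FIRST sets of the non-terminals involved (from the grammar, by fixed-point iteration):
  FIRST(D) = { 'id' }

To compute FIRST(D +), process the symbols left to right:
Symbol D is a non-terminal. Add FIRST(D) \ {ε} = { 'id' }
D is not nullable (ε ∉ FIRST(D)), so stop here.
FIRST(D +) = { 'id' }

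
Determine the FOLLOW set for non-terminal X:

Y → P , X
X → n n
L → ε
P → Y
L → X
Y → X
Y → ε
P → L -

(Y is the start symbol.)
{ $, ',', '-' }

In Y → P , X: X is at the end, add FOLLOW(Y)
In L → X: X is at the end, add FOLLOW(L)
In Y → X: X is at the end, add FOLLOW(Y)

The FOLLOW sets referred to above (computed the same way, to a fixed point):
  FOLLOW(Y) = { $, ',' }
  FOLLOW(L) = { '-' }

Taking the union: FOLLOW(X) = { $, ',', '-' }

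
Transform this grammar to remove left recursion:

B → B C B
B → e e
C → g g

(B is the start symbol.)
B → e e B'
B' → C B B'
B' → ε
C → g g

B is directly left-recursive. The standard transformation for
  A → A α₁ | ... | A α_m | β₁ | ... | β_n
is
  A  → β₁ A' | ... | β_n A'
  A' → α₁ A' | ... | α_m A' | ε

B → e e becomes B → e e B'
B → B C B becomes B' → C B B'
Add B' → ε

Productions for other non-terminals are unchanged:
  C → g g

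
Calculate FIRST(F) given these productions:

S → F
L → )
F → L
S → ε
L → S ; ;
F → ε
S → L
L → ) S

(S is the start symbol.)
{ ')', ';', ε }

To compute FIRST(F), examine every production with F on the left-hand side, reading each right-hand side left to right until a non-nullable symbol is reached.

FIRST sets of the other non-terminals involved (by the same procedure, iterated to a fixed point):
  FIRST(L) = { ')', ';' }

From F → L:
  - L is a non-terminal: add FIRST(L) \ {ε} = { ')', ';' }
    L is not nullable, so stop
From F → ε:
  - ε-production, so ε ∈ FIRST(F)

Collecting: FIRST(F) = { ')', ';', ε }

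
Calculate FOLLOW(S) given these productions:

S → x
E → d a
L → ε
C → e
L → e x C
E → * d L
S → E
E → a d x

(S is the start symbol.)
{ $ }

S is the start symbol, so $ ∈ FOLLOW(S).
S does not occur on any right-hand side.

Taking the union: FOLLOW(S) = { $ }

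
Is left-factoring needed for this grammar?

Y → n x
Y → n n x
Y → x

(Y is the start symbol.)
Yes, Y has productions with common prefix 'n'

Left-factoring is needed when two productions for the same non-terminal
share a common prefix on the right-hand side.

Productions for Y:
  Y → n x
  Y → n n x
  Y → x

Found common prefix 'n' in productions for Y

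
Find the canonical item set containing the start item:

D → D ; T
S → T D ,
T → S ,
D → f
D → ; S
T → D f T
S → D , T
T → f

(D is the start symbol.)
First, augment the grammar with D' → D
I₀ = CLOSURE({ [D' → . D] }):
  [D' → . D] has the dot before D: add [D → . D ; T], [D → . f], [D → . ; S]
No further items can be added.

I₀ = { [D → . ; S], [D → . D ; T], [D → . f], [D' → . D] }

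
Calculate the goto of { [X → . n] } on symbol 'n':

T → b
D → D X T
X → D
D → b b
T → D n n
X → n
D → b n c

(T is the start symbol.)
{ [X → n .] }

GOTO(I, 'n') = CLOSURE({ [A → αX.β] : [A → α.Xβ] ∈ I, X = 'n' })

Items with dot before 'n', with the dot advanced:
  [X → . n] → [X → n .]
Closure adds nothing (no advanced item has the dot before a non-terminal).

GOTO = { [X → n .] }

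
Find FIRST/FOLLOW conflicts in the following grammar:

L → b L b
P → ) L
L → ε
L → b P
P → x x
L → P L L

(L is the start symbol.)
Yes. L → b L b with FOLLOW(L) on { 'b' }; L → b P with FOLLOW(L) on { 'b' }; L → P L L with FOLLOW(L) on { ')', 'x' }

A FIRST/FOLLOW conflict occurs when a non-terminal N has a nullable alternative N → β (β ⇒* ε) and another alternative N → α with FIRST(α) ∩ FOLLOW(N) ≠ ∅: on such a lookahead the parser cannot decide between expanding α and letting N vanish via β.

Nullable non-terminals: L.
FIRST sets used below: FIRST(P) = { ')', 'x' }

L: nullable alternative(s) L → ε; FOLLOW(L) = { $, ')', 'b', 'x' }
  L → b L b: FIRST \ {ε} = { 'b' } — overlaps FOLLOW(L) on { 'b' }: CONFLICT
  L → ε: FIRST \ {ε} = { } — this is the only nullable alternative, skip
  L → b P: FIRST \ {ε} = { 'b' } — overlaps FOLLOW(L) on { 'b' }: CONFLICT
  L → P L L: FIRST \ {ε} = { ')', 'x' } — overlaps FOLLOW(L) on { ')', 'x' }: CONFLICT

P has no nullable alternative, so no FIRST/FOLLOW check is needed there.

So the grammar has 3 FIRST/FOLLOW conflicts (marked CONFLICT above).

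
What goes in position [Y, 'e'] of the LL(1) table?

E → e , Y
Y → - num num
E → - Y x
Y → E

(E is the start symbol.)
To find M[Y, 'e'], we find productions for Y where 'e' is in the predict set (PREDICT(N → α) = (FIRST(α) \ {ε}) ∪ (FOLLOW(N) if α ⇒* ε)).

Relevant sets:
  FIRST(E) = { '-', 'e' }

Y → - num num: PREDICT = { '-' }
Y → E: PREDICT = { '-', 'e' }
  'e' is in predict set, so this production goes in M[Y, 'e']

M[Y, 'e'] = Y → E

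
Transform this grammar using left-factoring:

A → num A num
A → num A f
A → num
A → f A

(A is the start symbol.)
A → num A'
A' → A A''
A'' → num
A'' → f
A' → ε
A → f A

Left-factoring transforms A → αβ₁ | αβ₂ into A → αA' and A' → β₁ | β₂
(α is the longest common prefix among the alternatives). Repeat until
no nonterminal has two alternatives with a common prefix.

Round 1: A has alternatives sharing prefix 'num'. Introduce A': A → num A'
  Add: A' → A num
  Add: A' → A f
  Add: A' → ε

Round 2: A' has alternatives sharing prefix 'A'. Introduce A'': A' → A A''
  Add: A'' → num
  Add: A'' → f

No remaining common prefixes — done.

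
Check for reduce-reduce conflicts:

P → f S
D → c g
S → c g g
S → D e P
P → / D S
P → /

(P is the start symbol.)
No reduce-reduce conflicts

A reduce-reduce conflict occurs when an LR(0) state has two complete items [A → α .] and [B → β .] — both call for a reduction, and with no lookahead the parser cannot choose between them.

Augment with P' → P and build the canonical LR(0) collection (I0 = CLOSURE({[P' → . P]}), then GOTO on every symbol after a dot until no new states appear). It has 15 states:
  I0: { [P → . / D S], [P → . /], [P → . f S], [P' → . P] }  — shift
  I1: { [D → . c g], [P → / . D S], [P → / .] }  — shift, reduce
  I2: { [P' → P .] }  — accept
  I3: { [D → . c g], [P → f . S], [S → . D e P], [S → . c g g] }  — shift
  I4: { [S → D . e P] }  — shift
  I5: { [P → f S .] }  — reduce
  I6: { [D → c . g], [S → c . g g] }  — shift
  I7: { [D → c g .], [S → c g . g] }  — shift, reduce
  I8: { [S → c g g .] }  — reduce
  I9: { [P → . / D S], [P → . /], [P → . f S], [S → D e . P] }  — shift
  I10: { [S → D e P .] }  — reduce
  I11: { [D → . c g], [P → / D . S], [S → . D e P], [S → . c g g] }  — shift
  I12: { [D → c . g] }  — shift
  I13: { [D → c g .] }  — reduce
  I14: { [P → / D S .] }  — reduce

No state contains more than one complete item.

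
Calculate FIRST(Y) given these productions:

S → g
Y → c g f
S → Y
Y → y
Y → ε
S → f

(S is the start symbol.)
{ 'c', 'y', ε }

To compute FIRST(Y), examine every production with Y on the left-hand side, reading each right-hand side left to right until a non-nullable symbol is reached.

From Y → c g f:
  - c is a terminal: add 'c' and stop
From Y → y:
  - y is a terminal: add 'y' and stop
From Y → ε:
  - ε-production, so ε ∈ FIRST(Y)

Collecting: FIRST(Y) = { 'c', 'y', ε }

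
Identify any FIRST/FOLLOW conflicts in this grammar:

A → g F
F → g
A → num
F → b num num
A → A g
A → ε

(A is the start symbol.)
Yes. A → g F with FOLLOW(A) on { 'g' }; A → A g with FOLLOW(A) on { 'g' }

A FIRST/FOLLOW conflict occurs when a non-terminal N has a nullable alternative N → β (β ⇒* ε) and another alternative N → α with FIRST(α) ∩ FOLLOW(N) ≠ ∅: on such a lookahead the parser cannot decide between expanding α and letting N vanish via β.

Nullable non-terminals: A.
FIRST sets used below: FIRST(A) = { 'g', 'num', ε }

A: nullable alternative(s) A → ε; FOLLOW(A) = { $, 'g' }
  A → g F: FIRST \ {ε} = { 'g' } — overlaps FOLLOW(A) on { 'g' }: CONFLICT
  A → num: FIRST \ {ε} = { 'num' } — disjoint from FOLLOW(A)
  A → A g: FIRST \ {ε} = { 'g', 'num' } — overlaps FOLLOW(A) on { 'g' }: CONFLICT
  A → ε: FIRST \ {ε} = { } — this is the only nullable alternative, skip

F has no nullable alternative, so no FIRST/FOLLOW check is needed there.

So the grammar has 2 FIRST/FOLLOW conflicts (marked CONFLICT above).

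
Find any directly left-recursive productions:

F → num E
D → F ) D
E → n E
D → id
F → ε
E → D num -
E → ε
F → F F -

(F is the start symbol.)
F → num E: starts with num
D → F ) D: starts with F
E → n E: starts with n
D → id: starts with id
F → ε: starts with ε
E → D num -: starts with D
E → ε: starts with ε
F → F F -: LEFT RECURSIVE (starts with F)

The grammar has direct left recursion on: F.

Answer: Yes, F is left-recursive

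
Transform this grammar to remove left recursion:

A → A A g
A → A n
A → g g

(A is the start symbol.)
A → g g A'
A' → A g A'
A' → n A'
A' → ε

A is directly left-recursive. The standard transformation for
  A → A α₁ | ... | A α_m | β₁ | ... | β_n
is
  A  → β₁ A' | ... | β_n A'
  A' → α₁ A' | ... | α_m A' | ε

A → g g becomes A → g g A'
A → A A g becomes A' → A g A'
A → A n becomes A' → n A'
Add A' → ε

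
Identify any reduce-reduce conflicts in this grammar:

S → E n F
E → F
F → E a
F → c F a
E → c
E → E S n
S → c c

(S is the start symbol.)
A reduce-reduce conflict occurs when an LR(0) state has two complete items [A → α .] and [B → β .] — both call for a reduction, and with no lookahead the parser cannot choose between them.

Augment with S' → S and build the canonical LR(0) collection (I0 = CLOSURE({[S' → . S]}), then GOTO on every symbol after a dot until no new states appear). It has 15 states:
  I0: { [E → . E S n], [E → . F], [E → . c], [F → . E a], [F → . c F a], [S → . E n F], [S → . c c], [S' → . S] }  — shift
  I1: { [E → . E S n], [E → . F], [E → . c], [E → E . S n], [F → . E a], [F → . c F a], [F → E . a], [S → . E n F], [S → . c c], [S → E . n F] }  — shift
  I2: { [E → F .] }  — reduce
  I3: { [S' → S .] }  — accept
  I4: { [E → . E S n], [E → . F], [E → . c], [E → c .], [F → . E a], [F → . c F a], [F → c . F a], [S → c . c] }  — shift, reduce
  I5: { [E → . E S n], [E → . F], [E → . c], [E → E . S n], [F → . E a], [F → . c F a], [F → E . a], [S → . E n F], [S → . c c] }  — shift
  I6: { [E → F .], [F → c F . a] }  — shift, reduce
  I7: { [E → . E S n], [E → . F], [E → . c], [E → c .], [F → . E a], [F → . c F a], [F → c . F a], [S → c c .] }  — shift, 2 reduces
  I8: { [E → . E S n], [E → . F], [E → . c], [E → c .], [F → . E a], [F → . c F a], [F → c . F a] }  — shift, reduce
  I9: { [F → c F a .] }  — reduce
  I10: { [E → E S . n] }  — shift
  I11: { [F → E a .] }  — reduce
  I12: { [E → E S n .] }  — reduce
  I13: { [E → . E S n], [E → . F], [E → . c], [F → . E a], [F → . c F a], [S → E n . F] }  — shift
  I14: { [E → F .], [S → E n F .] }  — 2 reduces

I7 contains complete items [E → c .], [S → c c .] — reduce-reduce conflict.
I14 contains complete items [E → F .], [S → E n F .] — reduce-reduce conflict.

Answer: Yes — I7: [E → c .] vs [S → c c .]; I14: [E → F .] vs [S → E n F .]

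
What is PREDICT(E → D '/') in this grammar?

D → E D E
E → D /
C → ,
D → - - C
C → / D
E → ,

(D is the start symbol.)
PREDICT(E → D '/') = (FIRST(RHS) \ {ε}) ∪ (FOLLOW(E) if ε ∈ FIRST(RHS), i.e. RHS ⇒* ε)
FIRST(D) = { ',', '-' }
FIRST(D '/') = { ',', '-' }
ε ∉ FIRST(D '/'), so FOLLOW(E) is not added.
PREDICT(E → D '/') = { ',', '-' }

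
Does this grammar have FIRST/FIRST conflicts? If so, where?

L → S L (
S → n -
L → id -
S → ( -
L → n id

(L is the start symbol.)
FIRST sets of the non-terminals at (or reachable through a nullable prefix from) the front of some alternative:
  FIRST(S) = { '(', 'n' }

Productions for L:
  L → S L (: FIRST = { '(', 'n' }
  L → id -: FIRST = { 'id' }
  L → n id: FIRST = { 'n' }
Productions for S:
  S → n -: FIRST = { 'n' }
  S → ( -: FIRST = { '(' }

Conflict for L: L → S L ( and L → n id
  Overlap: { 'n' }

Answer: Yes. L → S L '(' / L → n id on { 'n' }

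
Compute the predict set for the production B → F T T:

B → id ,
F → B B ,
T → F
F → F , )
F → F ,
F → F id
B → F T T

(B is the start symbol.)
PREDICT(B → F T T) = (FIRST(RHS) \ {ε}) ∪ (FOLLOW(B) if ε ∈ FIRST(RHS), i.e. RHS ⇒* ε)
FIRST(F) = { 'id' }
FIRST(F T T) = { 'id' }
ε ∉ FIRST(F T T), so FOLLOW(B) is not added.
PREDICT(B → F T T) = { 'id' }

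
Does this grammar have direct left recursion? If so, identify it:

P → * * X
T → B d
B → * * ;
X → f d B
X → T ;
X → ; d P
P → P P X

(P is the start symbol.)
Yes, P is left-recursive

Direct left recursion occurs when N → N α for some non-terminal N (the right-hand side begins with the left-hand side itself).

P → * * X: starts with '*'
T → B d: starts with B
B → * * ;: starts with '*'
X → f d B: starts with f
X → T ;: starts with T
X → ; d P: starts with ';'
P → P P X: LEFT RECURSIVE (starts with P)

The grammar has direct left recursion on: P.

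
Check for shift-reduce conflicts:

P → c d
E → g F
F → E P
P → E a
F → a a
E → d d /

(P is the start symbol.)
Augment with P' → P and build the canonical LR(0) collection (I0 = CLOSURE({[P' → . P]}), then GOTO on every symbol after a dot until no new states appear). It has 15 states:
  I0: { [E → . d d /], [E → . g F], [P → . E a], [P → . c d], [P' → . P] }  — shift
  I1: { [P → E . a] }  — shift
  I2: { [P' → P .] }  — accept
  I3: { [P → c . d] }  — shift
  I4: { [E → d . d /] }  — shift
  I5: { [E → . d d /], [E → . g F], [E → g . F], [F → . E P], [F → . a a] }  — shift
  I6: { [E → . d d /], [E → . g F], [F → E . P], [P → . E a], [P → . c d] }  — shift
  I7: { [E → g F .] }  — reduce
  I8: { [F → a . a] }  — shift
  I9: { [F → a a .] }  — reduce
  I10: { [F → E P .] }  — reduce
  I11: { [E → d d . /] }  — shift
  I12: { [E → d d / .] }  — reduce
  I13: { [P → c d .] }  — reduce
  I14: { [P → E a .] }  — reduce

No state contains both a complete item and a shift item.

Answer: No shift-reduce conflicts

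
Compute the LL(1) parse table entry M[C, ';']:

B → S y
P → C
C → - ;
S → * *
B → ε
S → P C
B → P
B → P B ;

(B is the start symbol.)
To find M[C, ';'], we find productions for C where ';' is in the predict set (PREDICT(N → α) = (FIRST(α) \ {ε}) ∪ (FOLLOW(N) if α ⇒* ε)).

C → - ;: PREDICT = { '-' }

M[C, ';'] is empty (no production applies)

Answer: Empty (error entry)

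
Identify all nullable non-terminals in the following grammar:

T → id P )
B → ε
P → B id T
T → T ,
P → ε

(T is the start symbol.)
A non-terminal is nullable if it can derive ε (the empty string): either it has an ε-production, or it has a production whose right-hand side consists entirely of nullable non-terminals.

ε-productions: B → ε, P → ε
So B, P are immediately nullable.
No further non-terminal can be added: every production for the remaining non-terminals contains a terminal or a non-nullable non-terminal.
Nullable = { 'B', 'P' }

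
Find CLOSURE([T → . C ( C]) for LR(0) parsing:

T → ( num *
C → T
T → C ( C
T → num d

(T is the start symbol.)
To compute CLOSURE, for each item [A → α.Bβ] where B is a non-terminal, add [B → .γ] for all productions B → γ; repeat for the newly added items until nothing changes.

Start with: [T → . C ( C]
  [T → . C ( C] has the dot before C: add [C → . T]
  [C → . T] has the dot before T: add [T → . ( num *], [T → . num d]
No further items can be added.

CLOSURE = { [C → . T], [T → . ( num *], [T → . C ( C], [T → . num d] }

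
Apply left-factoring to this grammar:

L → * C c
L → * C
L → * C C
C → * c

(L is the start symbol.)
Left-factoring transforms A → αβ₁ | αβ₂ into A → αA' and A' → β₁ | β₂
(α is the longest common prefix among the alternatives). Repeat until
no nonterminal has two alternatives with a common prefix.

Round 1: L has alternatives sharing prefix '* C'. Introduce L': L → * C L'
  Add: L' → c
  Add: L' → ε
  Add: L' → C

No remaining common prefixes — done.

Resulting grammar:
L → * C L'
L' → c
L' → ε
L' → C
C → * c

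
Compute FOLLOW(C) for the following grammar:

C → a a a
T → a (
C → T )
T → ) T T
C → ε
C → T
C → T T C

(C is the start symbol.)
To compute FOLLOW(C), find every occurrence of C on a right-hand side N → α C β: add FIRST(β) \ {ε}, and if β is empty or nullable also add FOLLOW(N). Iterate to a fixed point.

C is the start symbol, so $ ∈ FOLLOW(C).
In C → T T C: C is at the end; this adds FOLLOW(C) to itself — nothing new

Taking the union: FOLLOW(C) = { $ }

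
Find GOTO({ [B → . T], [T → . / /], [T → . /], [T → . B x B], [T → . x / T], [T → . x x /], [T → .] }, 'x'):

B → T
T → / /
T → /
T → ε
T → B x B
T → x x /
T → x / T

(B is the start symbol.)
GOTO(I, 'x') = CLOSURE({ [A → αX.β] : [A → α.Xβ] ∈ I, X = 'x' })

Items with dot before 'x', with the dot advanced:
  [T → . x / T] → [T → x . / T]
  [T → . x x /] → [T → x . x /]
Closure adds nothing (no advanced item has the dot before a non-terminal).

GOTO = { [T → x . / T], [T → x . x /] }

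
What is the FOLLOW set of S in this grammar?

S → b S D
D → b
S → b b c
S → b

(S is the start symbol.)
{ $, 'b' }

S is the start symbol, so $ ∈ FOLLOW(S).
In S → b S D: S is followed by D, add FIRST(D) \ {ε} = { 'b' }

Taking the union: FOLLOW(S) = { $, 'b' }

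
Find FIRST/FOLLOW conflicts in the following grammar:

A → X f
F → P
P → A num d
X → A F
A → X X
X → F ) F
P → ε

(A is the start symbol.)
A FIRST/FOLLOW conflict occurs when a non-terminal N has a nullable alternative N → β (β ⇒* ε) and another alternative N → α with FIRST(α) ∩ FOLLOW(N) ≠ ∅: on such a lookahead the parser cannot decide between expanding α and letting N vanish via β.

Nullable non-terminals: F, P.
FIRST sets used below: FIRST(A) = { ')' }
F has a nullable alternative but only one production, so nothing to check.

P: nullable alternative(s) P → ε; FOLLOW(P) = { $, ')', 'f', 'num' }
  P → A num d: FIRST \ {ε} = { ')' } — overlaps FOLLOW(P) on { ')' }: CONFLICT
  P → ε: FIRST \ {ε} = { } — this is the only nullable alternative, skip

A, X have no nullable alternative, so no FIRST/FOLLOW check is needed there.

So the grammar has 1 FIRST/FOLLOW conflict (marked CONFLICT above).

Answer: Yes. P → A num d with FOLLOW(P) on { ')' }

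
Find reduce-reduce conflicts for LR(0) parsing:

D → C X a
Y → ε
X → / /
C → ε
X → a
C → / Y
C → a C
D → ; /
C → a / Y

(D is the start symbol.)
Augment with D' → D and build the canonical LR(0) collection (I0 = CLOSURE({[D' → . D]}), then GOTO on every symbol after a dot until no new states appear). It has 16 states:
  I0: { [C → . / Y], [C → . a / Y], [C → . a C], [C → .], [D → . ; /], [D → . C X a], [D' → . D] }  — shift, reduce
  I1: { [C → / . Y], [Y → .] }  — reduce
  I2: { [D → ; . /] }  — shift
  I3: { [D → C . X a], [X → . / /], [X → . a] }  — shift
  I4: { [D' → D .] }  — accept
  I5: { [C → . / Y], [C → . a / Y], [C → . a C], [C → .], [C → a . / Y], [C → a . C] }  — shift, reduce
  I6: { [C → / . Y], [C → a / . Y], [Y → .] }  — reduce
  I7: { [C → a C .] }  — reduce
  I8: { [C → / Y .], [C → a / Y .] }  — 2 reduces
  I9: { [X → / . /] }  — shift
  I10: { [D → C X . a] }  — shift
  I11: { [X → a .] }  — reduce
  I12: { [D → C X a .] }  — reduce
  I13: { [X → / / .] }  — reduce
  I14: { [D → ; / .] }  — reduce
  I15: { [C → / Y .] }  — reduce

I8 contains complete items [C → / Y .], [C → a / Y .] — reduce-reduce conflict.

Answer: Yes — I8: [C → / Y .] vs [C → a / Y .]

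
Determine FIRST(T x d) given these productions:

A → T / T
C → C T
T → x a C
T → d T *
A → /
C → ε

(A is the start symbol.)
{ 'd', 'x' }

FIRST sets of the non-terminals involved (from the grammar, by fixed-point iteration):
  FIRST(T) = { 'd', 'x' }

To compute FIRST(T x d), process the symbols left to right:
Symbol T is a non-terminal. Add FIRST(T) \ {ε} = { 'd', 'x' }
T is not nullable (ε ∉ FIRST(T)), so stop here.
FIRST(T x d) = { 'd', 'x' }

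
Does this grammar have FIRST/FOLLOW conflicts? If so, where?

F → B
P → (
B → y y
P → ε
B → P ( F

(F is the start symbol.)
A FIRST/FOLLOW conflict occurs when a non-terminal N has a nullable alternative N → β (β ⇒* ε) and another alternative N → α with FIRST(α) ∩ FOLLOW(N) ≠ ∅: on such a lookahead the parser cannot decide between expanding α and letting N vanish via β.

Nullable non-terminals: P.

P: nullable alternative(s) P → ε; FOLLOW(P) = { '(' }
  P → (: FIRST \ {ε} = { '(' } — overlaps FOLLOW(P) on { '(' }: CONFLICT
  P → ε: FIRST \ {ε} = { } — this is the only nullable alternative, skip

B, F have no nullable alternative, so no FIRST/FOLLOW check is needed there.

So the grammar has 1 FIRST/FOLLOW conflict (marked CONFLICT above).

Answer: Yes. P → '(' with FOLLOW(P) on { '(' }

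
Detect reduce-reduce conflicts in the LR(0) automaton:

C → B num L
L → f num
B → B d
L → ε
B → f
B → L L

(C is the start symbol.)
Augment with C' → C and build the canonical LR(0) collection (I0 = CLOSURE({[C' → . C]}), then GOTO on every symbol after a dot until no new states appear). It has 11 states:
  I0: { [B → . B d], [B → . L L], [B → . f], [C → . B num L], [C' → . C], [L → . f num], [L → .] }  — shift, reduce
  I1: { [B → B . d], [C → B . num L] }  — shift
  I2: { [C' → C .] }  — accept
  I3: { [B → L . L], [L → . f num], [L → .] }  — shift, reduce
  I4: { [B → f .], [L → f . num] }  — shift, reduce
  I5: { [L → f num .] }  — reduce
  I6: { [B → L L .] }  — reduce
  I7: { [L → f . num] }  — shift
  I8: { [B → B d .] }  — reduce
  I9: { [C → B num . L], [L → . f num], [L → .] }  — shift, reduce
  I10: { [C → B num L .] }  — reduce

No state contains more than one complete item.

Answer: No reduce-reduce conflicts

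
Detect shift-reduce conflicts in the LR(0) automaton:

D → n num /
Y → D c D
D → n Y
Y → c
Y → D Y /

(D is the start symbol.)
A shift-reduce conflict occurs when an LR(0) state has both:
  - a complete (reduce) item [A → α .] (dot at the end), and
  - a shift item [B → β . c γ] (dot before a terminal).

Augment with D' → D and build the canonical LR(0) collection (I0 = CLOSURE({[D' → . D]}), then GOTO on every symbol after a dot until no new states appear). It has 12 states:
  I0: { [D → . n Y], [D → . n num /], [D' → . D] }  — shift
  I1: { [D' → D .] }  — accept
  I2: { [D → . n Y], [D → . n num /], [D → n . Y], [D → n . num /], [Y → . D Y /], [Y → . D c D], [Y → . c] }  — shift
  I3: { [D → . n Y], [D → . n num /], [Y → . D Y /], [Y → . D c D], [Y → . c], [Y → D . Y /], [Y → D . c D] }  — shift
  I4: { [D → n Y .] }  — reduce
  I5: { [Y → c .] }  — reduce
  I6: { [D → n num . /] }  — shift
  I7: { [D → n num / .] }  — reduce
  I8: { [Y → D Y . /] }  — shift
  I9: { [D → . n Y], [D → . n num /], [Y → D c . D], [Y → c .] }  — shift, reduce
  I10: { [Y → D c D .] }  — reduce
  I11: { [Y → D Y / .] }  — reduce

I9 contains reduce item [Y → c .] and shift items [D → . n Y], [D → . n num /] — shift-reduce conflict.

Answer: Yes — I9: [Y → c .] vs [D → . n Y]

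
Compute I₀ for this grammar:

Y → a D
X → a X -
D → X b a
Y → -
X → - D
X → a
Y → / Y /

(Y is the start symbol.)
First, augment the grammar with Y' → Y
I₀ = CLOSURE({ [Y' → . Y] }):
  [Y' → . Y] has the dot before Y: add [Y → . a D], [Y → . -], [Y → . / Y /]
No further items can be added.

I₀ = { [Y → . -], [Y → . / Y /], [Y → . a D], [Y' → . Y] }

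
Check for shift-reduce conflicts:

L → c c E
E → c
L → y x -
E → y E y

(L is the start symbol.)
Augment with L' → L and build the canonical LR(0) collection (I0 = CLOSURE({[L' → . L]}), then GOTO on every symbol after a dot until no new states appear). It has 12 states:
  I0: { [L → . c c E], [L → . y x -], [L' → . L] }  — shift
  I1: { [L' → L .] }  — accept
  I2: { [L → c . c E] }  — shift
  I3: { [L → y . x -] }  — shift
  I4: { [L → y x . -] }  — shift
  I5: { [L → y x - .] }  — reduce
  I6: { [E → . c], [E → . y E y], [L → c c . E] }  — shift
  I7: { [L → c c E .] }  — reduce
  I8: { [E → c .] }  — reduce
  I9: { [E → . c], [E → . y E y], [E → y . E y] }  — shift
  I10: { [E → y E . y] }  — shift
  I11: { [E → y E y .] }  — reduce

No state contains both a complete item and a shift item.

Answer: No shift-reduce conflicts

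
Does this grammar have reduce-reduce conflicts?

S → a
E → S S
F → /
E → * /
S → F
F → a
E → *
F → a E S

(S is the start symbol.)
Yes — I4: [F → a .] vs [S → a .]

A reduce-reduce conflict occurs when an LR(0) state has two complete items [A → α .] and [B → β .] — both call for a reduction, and with no lookahead the parser cannot choose between them.

Augment with S' → S and build the canonical LR(0) collection (I0 = CLOSURE({[S' → . S]}), then GOTO on every symbol after a dot until no new states appear). It has 11 states:
  I0: { [F → . /], [F → . a E S], [F → . a], [S → . F], [S → . a], [S' → . S] }  — shift
  I1: { [F → / .] }  — reduce
  I2: { [S → F .] }  — reduce
  I3: { [S' → S .] }  — accept
  I4: { [E → . * /], [E → . *], [E → . S S], [F → . /], [F → . a E S], [F → . a], [F → a . E S], [F → a .], [S → . F], [S → . a], [S → a .] }  — shift, 2 reduces
  I5: { [E → * . /], [E → * .] }  — shift, reduce
  I6: { [F → . /], [F → . a E S], [F → . a], [F → a E . S], [S → . F], [S → . a] }  — shift
  I7: { [E → S . S], [F → . /], [F → . a E S], [F → . a], [S → . F], [S → . a] }  — shift
  I8: { [E → S S .] }  — reduce
  I9: { [F → a E S .] }  — reduce
  I10: { [E → * / .] }  — reduce

I4 contains complete items [F → a .], [S → a .] — reduce-reduce conflict.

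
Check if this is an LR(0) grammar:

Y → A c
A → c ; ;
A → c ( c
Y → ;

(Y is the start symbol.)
Yes, the grammar is LR(0)

A grammar is LR(0) if no state in the canonical LR(0) collection has:
  - both a shift item (dot before a terminal) and a complete item (shift-reduce conflict), or
  - two or more complete items (reduce-reduce conflict; the accept item [Y' → Y .] counts as a complete item here).

Augment with Y' → Y and build the canonical LR(0) collection (I0 = CLOSURE({[Y' → . Y]}), then GOTO on every symbol after a dot until no new states appear). It has 10 states:
  I0: { [A → . c ( c], [A → . c ; ;], [Y → . ;], [Y → . A c], [Y' → . Y] }  — shift
  I1: { [Y → ; .] }  — reduce
  I2: { [Y → A . c] }  — shift
  I3: { [Y' → Y .] }  — accept
  I4: { [A → c . ( c], [A → c . ; ;] }  — shift
  I5: { [A → c ( . c] }  — shift
  I6: { [A → c ; . ;] }  — shift
  I7: { [A → c ; ; .] }  — reduce
  I8: { [A → c ( c .] }  — reduce
  I9: { [Y → A c .] }  — reduce

Every state is either a pure shift/goto state or contains exactly one complete item and nothing to shift — no conflicts. The grammar is LR(0).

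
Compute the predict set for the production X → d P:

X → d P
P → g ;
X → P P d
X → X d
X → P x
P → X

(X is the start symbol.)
{ 'd' }

PREDICT(X → d P) = (FIRST(RHS) \ {ε}) ∪ (FOLLOW(X) if ε ∈ FIRST(RHS), i.e. RHS ⇒* ε)
FIRST(d P) = { 'd' }
ε ∉ FIRST(d P), so FOLLOW(X) is not added.
PREDICT(X → d P) = { 'd' }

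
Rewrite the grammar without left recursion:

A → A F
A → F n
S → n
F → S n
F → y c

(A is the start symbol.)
A → F n A'
A' → F A'
A' → ε
S → n
F → S n
F → y c

A is directly left-recursive. The standard transformation for
  A → A α₁ | ... | A α_m | β₁ | ... | β_n
is
  A  → β₁ A' | ... | β_n A'
  A' → α₁ A' | ... | α_m A' | ε

A → F n becomes A → F n A'
A → A F becomes A' → F A'
Add A' → ε

Productions for other non-terminals are unchanged:
  S → n
  F → S n
  F → y c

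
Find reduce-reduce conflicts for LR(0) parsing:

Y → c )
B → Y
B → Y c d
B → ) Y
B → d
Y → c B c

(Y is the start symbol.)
A reduce-reduce conflict occurs when an LR(0) state has two complete items [A → α .] and [B → β .] — both call for a reduction, and with no lookahead the parser cannot choose between them.

Augment with Y' → Y and build the canonical LR(0) collection (I0 = CLOSURE({[Y' → . Y]}), then GOTO on every symbol after a dot until no new states appear). It has 11 states:
  I0: { [Y → . c )], [Y → . c B c], [Y' → . Y] }  — shift
  I1: { [Y' → Y .] }  — accept
  I2: { [B → . ) Y], [B → . Y c d], [B → . Y], [B → . d], [Y → . c )], [Y → . c B c], [Y → c . )], [Y → c . B c] }  — shift
  I3: { [B → ) . Y], [Y → . c )], [Y → . c B c], [Y → c ) .] }  — shift, reduce
  I4: { [Y → c B . c] }  — shift
  I5: { [B → Y . c d], [B → Y .] }  — shift, reduce
  I6: { [B → d .] }  — reduce
  I7: { [B → Y c . d] }  — shift
  I8: { [B → Y c d .] }  — reduce
  I9: { [Y → c B c .] }  — reduce
  I10: { [B → ) Y .] }  — reduce

No state contains more than one complete item.

Answer: No reduce-reduce conflicts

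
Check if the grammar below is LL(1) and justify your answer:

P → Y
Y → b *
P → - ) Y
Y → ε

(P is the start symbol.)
A grammar is LL(1) if for each non-terminal N with multiple productions, the predict sets of those productions are pairwise disjoint, where PREDICT(N → α) = (FIRST(α) \ {ε}) ∪ (FOLLOW(N) if α ⇒* ε).

Relevant sets:
  FIRST(Y) = { 'b', ε }
  FOLLOW(P) = { $ }
  FOLLOW(Y) = { $ }

For P:
  PREDICT(P → Y) = { $, 'b' }
  PREDICT(P → '-' ')' Y) = { '-' }
For Y:
  PREDICT(Y → b '*') = { 'b' }
  PREDICT(Y → ε) = { $ }

All predict sets are disjoint. The grammar IS LL(1).

Answer: Yes, the grammar is LL(1).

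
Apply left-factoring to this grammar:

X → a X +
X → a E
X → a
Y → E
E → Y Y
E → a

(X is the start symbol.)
X → a X'
X' → X +
X' → E
X' → ε
Y → E
E → Y Y
E → a

Left-factoring transforms A → αβ₁ | αβ₂ into A → αA' and A' → β₁ | β₂
(α is the longest common prefix among the alternatives). Repeat until
no nonterminal has two alternatives with a common prefix.

Round 1: X has alternatives sharing prefix 'a'. Introduce X': X → a X'
  Add: X' → X +
  Add: X' → E
  Add: X' → ε

No remaining common prefixes — done.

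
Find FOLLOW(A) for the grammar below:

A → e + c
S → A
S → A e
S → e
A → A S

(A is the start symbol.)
To compute FOLLOW(A), find every occurrence of A on a right-hand side N → α A β: add FIRST(β) \ {ε}, and if β is empty or nullable also add FOLLOW(N). Iterate to a fixed point.

A is the start symbol, so $ ∈ FOLLOW(A).
In S → A: A is at the end, add FOLLOW(S)
In S → A e: A is followed by e, add FIRST(e) \ {ε} = { 'e' }
In A → A S: A is followed by S, add FIRST(S) \ {ε} = { 'e' }

The FOLLOW sets referred to above (computed the same way, to a fixed point):
  FOLLOW(S) = { $, 'e' }

Taking the union: FOLLOW(A) = { $, 'e' }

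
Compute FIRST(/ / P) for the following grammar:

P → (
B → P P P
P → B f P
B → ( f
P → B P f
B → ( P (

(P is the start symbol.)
To compute FIRST(/ / P), process the symbols left to right:
Symbol / is a terminal. Add '/' and stop.
FIRST(/ / P) = { '/' }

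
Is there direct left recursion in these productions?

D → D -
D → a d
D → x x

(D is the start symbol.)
Yes, D is left-recursive

Direct left recursion occurs when N → N α for some non-terminal N (the right-hand side begins with the left-hand side itself).

D → D -: LEFT RECURSIVE (starts with D)
D → a d: starts with a
D → x x: starts with x

The grammar has direct left recursion on: D.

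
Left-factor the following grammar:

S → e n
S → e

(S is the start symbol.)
S → e S'
S' → n
S' → ε

Left-factoring transforms A → αβ₁ | αβ₂ into A → αA' and A' → β₁ | β₂
(α is the longest common prefix among the alternatives). Repeat until
no nonterminal has two alternatives with a common prefix.

Round 1: S has alternatives sharing prefix 'e'. Introduce S': S → e S'
  Add: S' → n
  Add: S' → ε

No remaining common prefixes — done.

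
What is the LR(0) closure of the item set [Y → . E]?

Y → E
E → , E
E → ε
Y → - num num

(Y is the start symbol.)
Start with: [Y → . E]
  [Y → . E] has the dot before E: add [E → . , E], [E → .]
No further items can be added.

CLOSURE = { [E → . , E], [E → .], [Y → . E] }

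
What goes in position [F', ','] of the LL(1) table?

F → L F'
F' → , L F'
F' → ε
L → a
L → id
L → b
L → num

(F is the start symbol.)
To find M[F', ','], we find productions for F' where ',' is in the predict set (PREDICT(N → α) = (FIRST(α) \ {ε}) ∪ (FOLLOW(N) if α ⇒* ε)).

Relevant sets:
  FOLLOW(F') = { $ }

F' → , L F': PREDICT = { ',' }
  ',' is in predict set, so this production goes in M[F', ',']
F' → ε: PREDICT = { $ }

M[F', ','] = F' → , L F'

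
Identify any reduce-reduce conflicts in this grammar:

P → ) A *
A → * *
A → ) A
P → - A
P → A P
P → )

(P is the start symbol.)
Augment with P' → P and build the canonical LR(0) collection (I0 = CLOSURE({[P' → . P]}), then GOTO on every symbol after a dot until no new states appear). It has 13 states:
  I0: { [A → . ) A], [A → . * *], [P → . ) A *], [P → . )], [P → . - A], [P → . A P], [P' → . P] }  — shift
  I1: { [A → ) . A], [A → . ) A], [A → . * *], [P → ) . A *], [P → ) .] }  — shift, reduce
  I2: { [A → * . *] }  — shift
  I3: { [A → . ) A], [A → . * *], [P → - . A] }  — shift
  I4: { [A → . ) A], [A → . * *], [P → . ) A *], [P → . )], [P → . - A], [P → . A P], [P → A . P] }  — shift
  I5: { [P' → P .] }  — accept
  I6: { [P → A P .] }  — reduce
  I7: { [A → ) . A], [A → . ) A], [A → . * *] }  — shift
  I8: { [P → - A .] }  — reduce
  I9: { [A → ) A .] }  — reduce
  I10: { [A → * * .] }  — reduce
  I11: { [A → ) A .], [P → ) A . *] }  — shift, reduce
  I12: { [P → ) A * .] }  — reduce

No state contains more than one complete item.

Answer: No reduce-reduce conflicts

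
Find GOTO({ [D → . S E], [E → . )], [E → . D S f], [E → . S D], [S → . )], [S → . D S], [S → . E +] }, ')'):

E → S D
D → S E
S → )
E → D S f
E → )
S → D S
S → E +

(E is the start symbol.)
{ [E → ) .], [S → ) .] }

GOTO(I, ')') = CLOSURE({ [A → αX.β] : [A → α.Xβ] ∈ I, X = ')' })

Items with dot before ')', with the dot advanced:
  [E → . )] → [E → ) .]
  [S → . )] → [S → ) .]
Closure adds nothing (no advanced item has the dot before a non-terminal).

GOTO = { [E → ) .], [S → ) .] }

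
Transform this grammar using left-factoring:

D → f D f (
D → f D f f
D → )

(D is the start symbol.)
D → f D f D'
D' → (
D' → f
D → )

Left-factoring transforms A → αβ₁ | αβ₂ into A → αA' and A' → β₁ | β₂
(α is the longest common prefix among the alternatives). Repeat until
no nonterminal has two alternatives with a common prefix.

Round 1: D has alternatives sharing prefix 'f D f'. Introduce D': D → f D f D'
  Add: D' → (
  Add: D' → f

No remaining common prefixes — done.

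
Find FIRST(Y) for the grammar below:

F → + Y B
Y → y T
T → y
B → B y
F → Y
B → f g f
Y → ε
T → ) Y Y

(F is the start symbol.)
{ 'y', ε }

To compute FIRST(Y), examine every production with Y on the left-hand side, reading each right-hand side left to right until a non-nullable symbol is reached.

From Y → y T:
  - y is a terminal: add 'y' and stop
From Y → ε:
  - ε-production, so ε ∈ FIRST(Y)

Collecting: FIRST(Y) = { 'y', ε }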